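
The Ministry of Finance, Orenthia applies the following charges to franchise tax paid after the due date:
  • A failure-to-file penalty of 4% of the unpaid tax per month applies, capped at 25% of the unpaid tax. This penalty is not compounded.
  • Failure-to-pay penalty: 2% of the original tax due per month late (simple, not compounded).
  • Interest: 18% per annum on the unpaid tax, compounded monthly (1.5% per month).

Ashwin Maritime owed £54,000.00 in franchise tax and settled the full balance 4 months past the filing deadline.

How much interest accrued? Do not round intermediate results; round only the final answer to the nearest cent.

Interest: £54,000.00 × ((1 + 0.015)^4 − 1) = £54,000.00 × 0.0613636… = £3,313.6317…

£3,313.63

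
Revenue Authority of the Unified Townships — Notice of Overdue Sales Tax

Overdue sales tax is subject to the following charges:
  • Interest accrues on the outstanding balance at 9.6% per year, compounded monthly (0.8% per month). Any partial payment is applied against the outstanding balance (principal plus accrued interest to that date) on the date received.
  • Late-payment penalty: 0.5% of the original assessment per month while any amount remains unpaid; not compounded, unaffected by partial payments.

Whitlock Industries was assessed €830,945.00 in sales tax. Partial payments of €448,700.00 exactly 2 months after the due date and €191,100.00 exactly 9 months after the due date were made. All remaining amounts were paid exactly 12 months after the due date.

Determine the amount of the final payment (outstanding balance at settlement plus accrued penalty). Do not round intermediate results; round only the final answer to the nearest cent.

Balance at month 2: €830,945.0000 × (1 + 0.008)^2 = €844,293.3005…
After €448,700.00 payment: €844,293.3005… − €448,700.00 = €395,593.3005…
Balance at month 9: €395,593.3005… × (1 + 0.008)^7 = €418,285.3487…
After €191,100.00 payment: €418,285.3487… − €191,100.00 = €227,185.3487…
Balance at month 12: €227,185.3487… × (1 + 0.008)^3 = €232,681.5330…
Penalty: 12 × 0.5% × €830,945.00 = €49,856.70
Final settlement = outstanding balance + penalty = €232,681.5330… + €49,856.70 = €282,538.23

€282,538.23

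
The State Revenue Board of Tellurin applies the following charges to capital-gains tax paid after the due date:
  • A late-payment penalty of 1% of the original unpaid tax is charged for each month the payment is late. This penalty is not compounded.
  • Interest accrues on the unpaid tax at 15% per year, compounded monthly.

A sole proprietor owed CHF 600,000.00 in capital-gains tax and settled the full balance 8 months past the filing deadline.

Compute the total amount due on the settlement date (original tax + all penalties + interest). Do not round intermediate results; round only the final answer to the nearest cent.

Late-payment penalty = 1% × CHF 600,000.00 × 8 mo = CHF 48,000.00
Interest (15%/yr ÷ 12 = 1.25%/month): CHF 600,000.00 × ((1 + 0.0125)^8 − 1) = CHF 62,691.6607…
Total = CHF 600,000.00 + CHF 48,000.0000 + CHF 62,691.6607… = CHF 710,691.66

CHF 710,691.66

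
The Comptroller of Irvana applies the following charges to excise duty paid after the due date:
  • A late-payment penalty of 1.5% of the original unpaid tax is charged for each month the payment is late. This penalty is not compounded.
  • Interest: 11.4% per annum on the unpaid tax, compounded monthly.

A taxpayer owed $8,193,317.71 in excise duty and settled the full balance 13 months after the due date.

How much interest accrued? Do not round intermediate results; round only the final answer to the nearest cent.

$1,071,609.22

Interest (11.4%/yr ÷ 12 = 0.95%/month): $8,193,317.71 × ((1 + 0.0095)^13 − 1) = $1,071,609.2165…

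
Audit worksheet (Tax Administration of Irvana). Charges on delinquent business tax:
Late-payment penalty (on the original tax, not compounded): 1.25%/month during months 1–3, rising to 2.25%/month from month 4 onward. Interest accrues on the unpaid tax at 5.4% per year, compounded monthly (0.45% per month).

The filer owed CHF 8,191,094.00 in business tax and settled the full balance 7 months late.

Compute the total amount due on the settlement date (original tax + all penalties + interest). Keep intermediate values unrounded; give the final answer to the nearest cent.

Penalty, months 1–3: 3 × 1.25% × CHF 8,191,094.00 = CHF 307,166.03…
Penalty, months 4–7: 4 × 2.25% × CHF 8,191,094.00 = CHF 737,198.46
Interest: CHF 8,191,094.00 × ((1 + 0.0045)^7 − 1) = CHF 8,191,094.00 × 0.0319285… = CHF 261,528.9661…
Total = CHF 8,191,094.00 + CHF 1,044,364.4850 + CHF 261,528.9661… = CHF 9,496,987.45

CHF 9,496,987.45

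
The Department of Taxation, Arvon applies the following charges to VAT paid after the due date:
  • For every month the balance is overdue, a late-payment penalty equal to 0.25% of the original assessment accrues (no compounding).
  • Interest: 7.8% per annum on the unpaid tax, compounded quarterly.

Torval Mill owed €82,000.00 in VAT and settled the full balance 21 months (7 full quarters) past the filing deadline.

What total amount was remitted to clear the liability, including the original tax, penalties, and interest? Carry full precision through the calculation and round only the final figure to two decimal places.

Late-payment penalty = 0.25% × €82,000.00 × 21 mo = €4,305.00
Interest (7.8%/yr ÷ 4 = 1.95%/quarter): €82,000.00 × ((1 + 0.0195)^7 − 1) = €11,869.4911…
Total = €82,000.00 + €4,305.0000 + €11,869.4911… = €98,174.49

€98,174.49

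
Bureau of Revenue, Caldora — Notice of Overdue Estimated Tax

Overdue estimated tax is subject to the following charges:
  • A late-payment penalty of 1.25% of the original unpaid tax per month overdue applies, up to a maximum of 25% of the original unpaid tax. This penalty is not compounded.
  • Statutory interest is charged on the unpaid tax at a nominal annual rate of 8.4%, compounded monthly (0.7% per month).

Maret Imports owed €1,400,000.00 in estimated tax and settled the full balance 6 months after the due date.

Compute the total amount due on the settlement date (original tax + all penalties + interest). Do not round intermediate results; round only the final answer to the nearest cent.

€1,564,838.65

Penalty: 6 × 1.25% × €1,400,000.00 = €105,000.00 (below the 25% cap of €350,000.00)
Interest: €1,400,000.00 × ((1 + 0.007)^6 − 1) = €1,400,000.00 × 0.0427419… = €59,838.6546…
Total = €1,400,000.00 + €105,000.0000 + €59,838.6546… = €1,564,838.65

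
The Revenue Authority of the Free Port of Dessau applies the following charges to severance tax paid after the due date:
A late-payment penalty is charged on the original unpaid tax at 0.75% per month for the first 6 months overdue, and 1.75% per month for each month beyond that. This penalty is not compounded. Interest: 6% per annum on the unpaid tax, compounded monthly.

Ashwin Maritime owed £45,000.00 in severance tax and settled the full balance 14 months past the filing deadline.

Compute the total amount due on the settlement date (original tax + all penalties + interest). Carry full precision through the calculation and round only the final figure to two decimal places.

£56,579.45

Penalty, months 1–6: 6 × 0.75% × £45,000.00 = £2,025.00
Penalty, months 7–14: 8 × 1.75% × £45,000.00 = £6,300.00
Interest (6%/yr ÷ 12 = 0.5%/month): £45,000.00 × ((1 + 0.005)^14 − 1) = £3,254.4509…
Total = £45,000.00 + £8,325.0000 + £3,254.4509… = £56,579.45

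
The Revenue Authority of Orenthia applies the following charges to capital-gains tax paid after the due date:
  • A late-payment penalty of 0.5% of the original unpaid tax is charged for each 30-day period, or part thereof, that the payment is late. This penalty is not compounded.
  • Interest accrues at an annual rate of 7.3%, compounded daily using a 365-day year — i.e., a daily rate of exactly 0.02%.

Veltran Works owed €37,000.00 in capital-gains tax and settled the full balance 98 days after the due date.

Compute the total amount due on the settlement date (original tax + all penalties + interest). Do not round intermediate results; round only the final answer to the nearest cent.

Penalty periods: ⌈98/30⌉ = 4; penalty = 4 × 0.5% × €37,000.00 = €740.00
Interest: €37,000.00 × ((1 + 0.0002)^98 − 1) = €37,000.00 × 0.01979134… = €732.2797…
Total = €37,000.00 + €740.0000 + €732.2797… = €38,472.28

€38,472.28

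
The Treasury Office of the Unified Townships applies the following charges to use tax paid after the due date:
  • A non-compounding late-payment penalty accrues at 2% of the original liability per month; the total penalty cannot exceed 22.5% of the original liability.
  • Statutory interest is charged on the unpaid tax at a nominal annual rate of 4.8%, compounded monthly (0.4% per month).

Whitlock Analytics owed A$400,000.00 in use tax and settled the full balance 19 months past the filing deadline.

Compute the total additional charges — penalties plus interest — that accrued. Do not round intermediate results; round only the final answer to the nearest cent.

A$121,519.61

Penalty (uncapped): 19 × 2% × A$400,000.00 = A$152,000.00; cap = 22.5% × A$400,000.00 = A$90,000.00 → penalty = A$90,000.00
Interest: A$400,000.00 × ((1 + 0.004)^19 − 1) = A$400,000.00 × 0.0787990… = A$31,519.6081…
Penalties + interest = A$90,000.0000 + A$31,519.6081… = A$121,519.61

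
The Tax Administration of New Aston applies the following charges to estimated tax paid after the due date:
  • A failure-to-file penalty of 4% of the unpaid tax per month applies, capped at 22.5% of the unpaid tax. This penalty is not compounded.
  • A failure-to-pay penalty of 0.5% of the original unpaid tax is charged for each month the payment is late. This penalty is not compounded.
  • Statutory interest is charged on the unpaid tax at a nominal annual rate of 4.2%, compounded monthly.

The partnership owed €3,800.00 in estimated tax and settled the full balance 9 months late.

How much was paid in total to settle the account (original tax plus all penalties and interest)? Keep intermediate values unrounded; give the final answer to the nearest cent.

€4,947.39

Failure-to-file: 9 × 4% × €3,800.00 = €1,368.00, capped at 22.5% × €3,800.00 = €855.00
Failure-to-pay penalty: 9 × 0.5% × €3,800.00 = €171.00
Interest (4.2%/yr ÷ 12 = 0.35%/month): €3,800.00 × ((1 + 0.0035)^9 − 1) = €121.3896…
Total = €3,800.00 + €1,026.0000 + €121.3896… = €4,947.39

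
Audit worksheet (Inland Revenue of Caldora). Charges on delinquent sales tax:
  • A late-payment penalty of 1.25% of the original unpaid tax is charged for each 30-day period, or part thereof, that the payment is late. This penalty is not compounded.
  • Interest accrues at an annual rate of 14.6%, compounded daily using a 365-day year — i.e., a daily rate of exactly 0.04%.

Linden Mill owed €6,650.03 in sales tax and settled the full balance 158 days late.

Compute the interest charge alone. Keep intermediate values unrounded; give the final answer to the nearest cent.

€433.76

Interest: €6,650.03 × ((1 + 0.0004)^158 − 1) = €6,650.03 × 0.06522640… = €433.7575…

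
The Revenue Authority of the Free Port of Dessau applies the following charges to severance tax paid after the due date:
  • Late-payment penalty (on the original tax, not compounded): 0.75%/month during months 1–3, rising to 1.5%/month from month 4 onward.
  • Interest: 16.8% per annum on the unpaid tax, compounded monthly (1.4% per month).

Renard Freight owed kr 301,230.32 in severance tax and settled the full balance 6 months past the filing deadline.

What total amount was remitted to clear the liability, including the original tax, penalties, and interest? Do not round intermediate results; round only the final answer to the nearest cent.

Penalty, months 1–3: 3 × 0.75% × kr 301,230.32 = kr 6,777.68…
Penalty, months 4–6: 3 × 1.5% × kr 301,230.32 = kr 13,555.36…
Interest: kr 301,230.32 × ((1 + 0.014)^6 − 1) = kr 301,230.32 × 0.0869955… = kr 26,205.6701…
Total = kr 301,230.32 + kr 20,333.0466 + kr 26,205.6701… = kr 347,769.04

kr 347,769.04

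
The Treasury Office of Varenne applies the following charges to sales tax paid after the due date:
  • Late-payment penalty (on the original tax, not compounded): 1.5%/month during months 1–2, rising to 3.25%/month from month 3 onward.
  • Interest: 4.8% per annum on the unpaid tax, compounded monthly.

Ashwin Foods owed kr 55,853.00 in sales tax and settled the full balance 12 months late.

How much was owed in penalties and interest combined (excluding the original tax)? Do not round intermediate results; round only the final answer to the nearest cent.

Penalty, months 1–2: 2 × 1.5% × kr 55,853.00 = kr 1,675.59
Penalty, months 3–12: 10 × 3.25% × kr 55,853.00 = kr 18,152.23…
Interest (4.8%/yr ÷ 12 = 0.4%/month): kr 55,853.00 × ((1 + 0.004)^12 − 1) = kr 2,740.7183…
Penalties + interest = kr 19,827.8150 + kr 2,740.7183… = kr 22,568.53

kr 22,568.53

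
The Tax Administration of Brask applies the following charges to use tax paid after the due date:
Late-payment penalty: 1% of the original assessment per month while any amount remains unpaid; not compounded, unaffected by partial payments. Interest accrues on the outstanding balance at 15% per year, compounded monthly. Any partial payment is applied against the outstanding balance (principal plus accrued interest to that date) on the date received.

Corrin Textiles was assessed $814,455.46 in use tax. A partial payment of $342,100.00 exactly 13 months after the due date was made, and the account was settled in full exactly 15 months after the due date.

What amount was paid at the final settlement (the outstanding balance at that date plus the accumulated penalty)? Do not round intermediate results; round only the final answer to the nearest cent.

Monthly rate = 15% ÷ 12 = 1.25%
Balance at month 13: $814,455.4600 × (1 + 0.0125)^13 = $957,200.1404…
After $342,100.00 payment: $957,200.1404… − $342,100.00 = $615,100.1404…
Balance at month 15: $615,100.1404… × (1 + 0.0125)^2 = $630,573.7533…
Penalty: 15 × 1% × $814,455.46 = $122,168.32…
Final settlement = outstanding balance + penalty = $630,573.7533… + $122,168.32… = $752,742.07

$752,742.07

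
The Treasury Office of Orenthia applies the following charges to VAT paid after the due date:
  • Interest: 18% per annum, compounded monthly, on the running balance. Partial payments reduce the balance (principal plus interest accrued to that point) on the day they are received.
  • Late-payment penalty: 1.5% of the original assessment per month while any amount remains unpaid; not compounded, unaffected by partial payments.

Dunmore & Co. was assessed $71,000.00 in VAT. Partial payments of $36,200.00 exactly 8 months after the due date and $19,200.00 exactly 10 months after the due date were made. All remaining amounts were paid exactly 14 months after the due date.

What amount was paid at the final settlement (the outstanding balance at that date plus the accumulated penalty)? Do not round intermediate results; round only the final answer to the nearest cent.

$42,403.83

Monthly rate = 18% ÷ 12 = 1.5%
Balance at month 8: $71,000.0000 × (1 + 0.015)^8 = $79,980.9736…
After $36,200.00 payment: $79,980.9736… − $36,200.00 = $43,780.9736…
Balance at month 10: $43,780.9736… × (1 + 0.015)^2 = $45,104.2536…
After $19,200.00 payment: $45,104.2536… − $19,200.00 = $25,904.2536…
Balance at month 14: $25,904.2536… × (1 + 0.015)^4 = $27,493.8306…
Penalty: 14 × 1.5% × $71,000.00 = $14,910.00
Final settlement = outstanding balance + penalty = $27,493.8306… + $14,910.00 = $42,403.83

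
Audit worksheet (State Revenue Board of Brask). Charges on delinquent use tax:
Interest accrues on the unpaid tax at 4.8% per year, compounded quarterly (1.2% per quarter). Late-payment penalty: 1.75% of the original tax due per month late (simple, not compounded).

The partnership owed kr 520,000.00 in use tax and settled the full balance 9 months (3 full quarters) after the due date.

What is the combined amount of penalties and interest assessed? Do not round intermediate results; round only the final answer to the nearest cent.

Late-payment penalty: 9 × 1.75% × kr 520,000.00 = kr 81,900.00
Interest: kr 520,000.00 × ((1 + 0.012)^3 − 1) = kr 520,000.00 × 0.0364337… = kr 18,945.5386…
Penalties + interest = kr 81,900.0000 + kr 18,945.5386… = kr 100,845.54

kr 100,845.54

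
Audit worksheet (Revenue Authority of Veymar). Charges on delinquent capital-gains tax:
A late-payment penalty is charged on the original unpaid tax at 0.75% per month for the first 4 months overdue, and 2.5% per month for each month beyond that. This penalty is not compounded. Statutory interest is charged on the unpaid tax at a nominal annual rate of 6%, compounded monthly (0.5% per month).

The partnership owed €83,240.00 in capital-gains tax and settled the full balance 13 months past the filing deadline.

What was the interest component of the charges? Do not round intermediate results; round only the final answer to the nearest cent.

Interest: €83,240.00 × ((1 + 0.005)^13 − 1) = €83,240.00 × 0.0669862… = €5,575.9314…

€5,575.93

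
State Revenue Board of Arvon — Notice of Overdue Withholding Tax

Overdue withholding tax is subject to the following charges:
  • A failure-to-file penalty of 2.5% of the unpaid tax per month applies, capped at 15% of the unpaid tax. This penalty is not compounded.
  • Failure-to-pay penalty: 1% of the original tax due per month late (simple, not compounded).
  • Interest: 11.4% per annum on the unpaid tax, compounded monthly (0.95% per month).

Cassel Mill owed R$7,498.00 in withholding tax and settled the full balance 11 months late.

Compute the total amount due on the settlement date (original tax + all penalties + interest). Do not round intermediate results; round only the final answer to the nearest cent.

R$10,269.32

Failure-to-file: 11 × 2.5% × R$7,498.00 = R$2,061.95, capped at 15% × R$7,498.00 = R$1,124.70
Failure-to-pay penalty: 11 × 1% × R$7,498.00 = R$824.78
Interest: R$7,498.00 × ((1 + 0.0095)^11 − 1) = R$7,498.00 × 0.1096079… = R$821.8403…
Total = R$7,498.00 + R$1,949.4800 + R$821.8403… = R$10,269.32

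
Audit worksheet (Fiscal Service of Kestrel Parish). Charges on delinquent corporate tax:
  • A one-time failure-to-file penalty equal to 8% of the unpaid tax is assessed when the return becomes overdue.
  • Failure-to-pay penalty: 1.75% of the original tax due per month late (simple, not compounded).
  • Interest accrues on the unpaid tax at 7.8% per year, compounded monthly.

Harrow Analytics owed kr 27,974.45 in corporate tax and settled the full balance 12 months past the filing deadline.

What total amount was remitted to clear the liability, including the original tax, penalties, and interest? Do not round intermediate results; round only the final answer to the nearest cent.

Failure-to-file penalty: 8% × kr 27,974.45 = kr 2,237.96…
Failure-to-pay penalty = 1.75% × kr 27,974.45 × 12 mo = kr 5,874.63…
Interest (7.8%/yr ÷ 12 = 0.65%/month): kr 27,974.45 × ((1 + 0.0065)^12 − 1) = kr 2,261.7290…
Total = kr 27,974.45 + kr 8,112.5905 + kr 2,261.7290… = kr 38,348.77

kr 38,348.77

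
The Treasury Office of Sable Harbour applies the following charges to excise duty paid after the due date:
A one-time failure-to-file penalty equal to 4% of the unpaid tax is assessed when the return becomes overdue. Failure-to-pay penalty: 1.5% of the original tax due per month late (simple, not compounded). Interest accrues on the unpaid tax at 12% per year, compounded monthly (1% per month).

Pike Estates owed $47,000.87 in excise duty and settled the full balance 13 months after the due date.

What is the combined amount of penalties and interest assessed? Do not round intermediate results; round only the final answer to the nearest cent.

$17,535.71

Failure-to-file penalty: 4% × $47,000.87 = $1,880.03…
Failure-to-pay penalty: 13 × 1.5% × $47,000.87 = $9,165.17…
Interest: $47,000.87 × ((1 + 0.01)^13 − 1) = $47,000.87 × 0.1380933… = $6,490.5043…
Penalties + interest = $11,045.2045… + $6,490.5043… = $17,535.71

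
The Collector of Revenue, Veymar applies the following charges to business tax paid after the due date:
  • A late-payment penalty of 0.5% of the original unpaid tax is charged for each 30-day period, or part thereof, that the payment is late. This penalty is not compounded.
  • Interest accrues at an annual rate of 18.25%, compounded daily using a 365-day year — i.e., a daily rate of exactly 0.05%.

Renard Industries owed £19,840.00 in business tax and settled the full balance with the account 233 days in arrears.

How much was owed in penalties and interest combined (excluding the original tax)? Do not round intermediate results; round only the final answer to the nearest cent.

£3,244.33

Penalty periods: ⌈233/30⌉ = 8; penalty = 8 × 0.5% × £19,840.00 = £793.60
Interest: £19,840.00 × ((1 + 0.0005)^233 − 1) = £19,840.00 × 0.12352480… = £2,450.7320…
Penalties + interest = £793.6000 + £2,450.7320… = £3,244.33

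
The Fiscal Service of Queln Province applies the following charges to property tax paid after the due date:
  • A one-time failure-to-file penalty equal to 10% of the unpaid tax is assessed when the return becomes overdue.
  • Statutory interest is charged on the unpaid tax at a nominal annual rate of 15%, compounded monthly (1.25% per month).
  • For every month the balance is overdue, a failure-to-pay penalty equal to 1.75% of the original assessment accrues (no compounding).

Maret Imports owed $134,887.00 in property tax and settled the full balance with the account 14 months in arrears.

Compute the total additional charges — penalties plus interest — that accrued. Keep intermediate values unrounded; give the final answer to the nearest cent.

$72,158.44

Failure-to-file penalty: 10% × $134,887.00 = $13,488.70
Failure-to-pay penalty = 1.75% × $134,887.00 × 14 mo = $33,047.32…
Interest: $134,887.00 × ((1 + 0.0125)^14 − 1) = $134,887.00 × 0.1899547… = $25,622.4262…
Penalties + interest = $46,536.0150 + $25,622.4262… = $72,158.44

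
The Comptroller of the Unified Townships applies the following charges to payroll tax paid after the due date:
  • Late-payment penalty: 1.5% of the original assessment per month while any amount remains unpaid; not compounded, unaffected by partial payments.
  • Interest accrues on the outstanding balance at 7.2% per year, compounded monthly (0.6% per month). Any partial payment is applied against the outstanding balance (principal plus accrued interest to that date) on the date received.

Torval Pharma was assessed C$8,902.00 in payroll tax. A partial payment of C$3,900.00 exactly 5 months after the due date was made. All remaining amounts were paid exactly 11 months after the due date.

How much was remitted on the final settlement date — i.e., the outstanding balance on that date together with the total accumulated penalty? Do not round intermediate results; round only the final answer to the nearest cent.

Balance at month 5: C$8,902.0000 × (1 + 0.006)^5 = C$9,172.2840…
After C$3,900.00 payment: C$9,172.2840… − C$3,900.00 = C$5,272.2840…
Balance at month 11: C$5,272.2840… × (1 + 0.006)^6 = C$5,464.9561…
Penalty: 11 × 1.5% × C$8,902.00 = C$1,468.83
Final settlement = outstanding balance + penalty = C$5,464.9561… + C$1,468.83 = C$6,933.79

C$6,933.79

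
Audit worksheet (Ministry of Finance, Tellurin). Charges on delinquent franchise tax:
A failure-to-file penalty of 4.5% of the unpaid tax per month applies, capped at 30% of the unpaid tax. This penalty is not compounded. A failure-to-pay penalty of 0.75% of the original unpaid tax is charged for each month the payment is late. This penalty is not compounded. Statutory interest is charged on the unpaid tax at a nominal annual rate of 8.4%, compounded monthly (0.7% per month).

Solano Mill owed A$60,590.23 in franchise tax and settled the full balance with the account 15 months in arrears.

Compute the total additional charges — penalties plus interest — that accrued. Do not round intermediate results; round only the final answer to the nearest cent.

A$31,676.84

Failure-to-file: 15 × 4.5% × A$60,590.23 = A$40,898.41…, capped at 30% × A$60,590.23 = A$18,177.07…
Failure-to-pay penalty: 15 × 0.75% × A$60,590.23 = A$6,816.40…
Interest: A$60,590.23 × ((1 + 0.007)^15 − 1) = A$60,590.23 × 0.1103044… = A$6,683.3686…
Penalties + interest = A$24,993.4699… + A$6,683.3686… = A$31,676.84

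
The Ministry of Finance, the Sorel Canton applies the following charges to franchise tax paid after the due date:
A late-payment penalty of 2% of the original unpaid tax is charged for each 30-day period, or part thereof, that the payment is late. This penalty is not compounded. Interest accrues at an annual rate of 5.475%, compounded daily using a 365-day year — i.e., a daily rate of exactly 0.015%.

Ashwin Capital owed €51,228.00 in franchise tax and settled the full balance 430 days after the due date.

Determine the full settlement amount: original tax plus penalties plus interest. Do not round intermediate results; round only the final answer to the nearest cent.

€70,009.23

Penalty periods: ⌈430/30⌉ = 15; penalty = 15 × 2% × €51,228.00 = €15,368.40
Interest: €51,228.00 × ((1 + 0.00015)^430 − 1) = €51,228.00 × 0.06662042… = €3,412.8308…
Total = €51,228.00 + €15,368.4000 + €3,412.8308… = €70,009.23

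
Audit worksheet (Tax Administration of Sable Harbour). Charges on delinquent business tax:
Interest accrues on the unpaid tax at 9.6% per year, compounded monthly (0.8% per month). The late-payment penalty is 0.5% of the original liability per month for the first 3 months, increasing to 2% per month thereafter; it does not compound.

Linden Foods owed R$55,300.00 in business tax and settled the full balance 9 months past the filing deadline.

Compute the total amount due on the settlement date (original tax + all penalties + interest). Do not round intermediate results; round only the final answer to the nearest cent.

R$66,876.92

Penalty, months 1–3: 3 × 0.5% × R$55,300.00 = R$829.50
Penalty, months 4–9: 6 × 2% × R$55,300.00 = R$6,636.00
Interest: R$55,300.00 × ((1 + 0.008)^9 − 1) = R$55,300.00 × 0.0743475… = R$4,111.4183…
Total = R$55,300.00 + R$7,465.5000 + R$4,111.4183… = R$66,876.92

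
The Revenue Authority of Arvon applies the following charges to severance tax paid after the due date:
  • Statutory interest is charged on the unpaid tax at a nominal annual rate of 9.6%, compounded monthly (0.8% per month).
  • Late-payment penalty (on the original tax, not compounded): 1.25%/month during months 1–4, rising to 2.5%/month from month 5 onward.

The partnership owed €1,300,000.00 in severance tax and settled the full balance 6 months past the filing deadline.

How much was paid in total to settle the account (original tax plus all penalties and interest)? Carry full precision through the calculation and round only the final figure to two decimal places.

Penalty, months 1–4: 4 × 1.25% × €1,300,000.00 = €65,000.00
Penalty, months 5–6: 2 × 2.5% × €1,300,000.00 = €65,000.00
Interest: €1,300,000.00 × ((1 + 0.008)^6 − 1) = €1,300,000.00 × 0.0489703… = €63,661.3921…
Total = €1,300,000.00 + €130,000.0000 + €63,661.3921… = €1,493,661.39

€1,493,661.39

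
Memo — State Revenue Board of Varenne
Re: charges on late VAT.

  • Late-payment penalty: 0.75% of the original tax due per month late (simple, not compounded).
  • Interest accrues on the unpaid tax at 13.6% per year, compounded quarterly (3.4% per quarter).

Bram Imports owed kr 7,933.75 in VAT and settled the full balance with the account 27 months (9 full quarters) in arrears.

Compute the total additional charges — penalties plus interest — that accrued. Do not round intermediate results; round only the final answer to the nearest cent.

Late-payment penalty = 0.75% × kr 7,933.75 × 27 mo = kr 1,606.58…
Interest: kr 7,933.75 × ((1 + 0.034)^9 − 1) = kr 7,933.75 × 0.3510918… = kr 2,785.4743…
Penalties + interest = kr 1,606.5844… + kr 2,785.4743… = kr 4,392.06

kr 4,392.06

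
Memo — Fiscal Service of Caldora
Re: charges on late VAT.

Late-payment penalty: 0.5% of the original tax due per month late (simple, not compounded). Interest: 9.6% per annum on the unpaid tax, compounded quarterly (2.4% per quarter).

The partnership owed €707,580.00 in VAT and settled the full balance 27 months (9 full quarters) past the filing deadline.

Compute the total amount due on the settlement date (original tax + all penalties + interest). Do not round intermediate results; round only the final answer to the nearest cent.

Late-payment penalty = 0.5% × €707,580.00 × 27 mo = €95,523.30
Interest: €707,580.00 × ((1 + 0.024)^9 − 1) = €707,580.00 × 0.2379400… = €168,361.6130…
Total = €707,580.00 + €95,523.3000 + €168,361.6130… = €971,464.91

€971,464.91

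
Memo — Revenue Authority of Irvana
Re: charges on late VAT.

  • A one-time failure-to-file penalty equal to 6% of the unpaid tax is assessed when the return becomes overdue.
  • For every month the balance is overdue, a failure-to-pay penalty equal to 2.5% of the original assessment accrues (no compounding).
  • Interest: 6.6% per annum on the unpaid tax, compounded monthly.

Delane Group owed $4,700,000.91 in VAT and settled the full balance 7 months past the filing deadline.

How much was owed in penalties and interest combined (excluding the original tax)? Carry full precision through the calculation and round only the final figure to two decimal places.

$1,288,463.44

Failure-to-file penalty: 6% × $4,700,000.91 = $282,000.05…
Failure-to-pay penalty: 7 × 2.5% × $4,700,000.91 = $822,500.16…
Interest (6.6%/yr ÷ 12 = 0.55%/month): $4,700,000.91 × ((1 + 0.0055)^7 − 1) = $183,963.2303…
Penalties + interest = $1,104,500.2139… + $183,963.2303… = $1,288,463.44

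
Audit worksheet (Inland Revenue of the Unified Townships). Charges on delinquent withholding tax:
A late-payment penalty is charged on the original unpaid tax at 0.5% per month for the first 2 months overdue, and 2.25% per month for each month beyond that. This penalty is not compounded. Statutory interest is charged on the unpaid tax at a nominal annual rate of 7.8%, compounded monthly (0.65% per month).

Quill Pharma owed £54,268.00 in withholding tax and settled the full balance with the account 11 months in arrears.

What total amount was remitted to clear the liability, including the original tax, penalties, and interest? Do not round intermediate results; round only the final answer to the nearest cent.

Penalty, months 1–2: 2 × 0.5% × £54,268.00 = £542.68
Penalty, months 3–11: 9 × 2.25% × £54,268.00 = £10,989.27
Interest: £54,268.00 × ((1 + 0.0065)^11 − 1) = £54,268.00 × 0.0738697… = £4,008.7586…
Total = £54,268.00 + £11,531.9500 + £4,008.7586… = £69,808.71

£69,808.71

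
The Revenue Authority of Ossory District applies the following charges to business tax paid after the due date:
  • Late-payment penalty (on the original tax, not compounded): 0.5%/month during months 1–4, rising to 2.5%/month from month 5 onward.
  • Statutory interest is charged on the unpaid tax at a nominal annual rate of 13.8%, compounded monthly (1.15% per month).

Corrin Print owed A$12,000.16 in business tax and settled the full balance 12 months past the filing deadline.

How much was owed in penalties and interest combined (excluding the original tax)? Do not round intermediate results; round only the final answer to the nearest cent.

A$4,404.92

Penalty, months 1–4: 4 × 0.5% × A$12,000.16 = A$240.00…
Penalty, months 5–12: 8 × 2.5% × A$12,000.16 = A$2,400.03…
Interest: A$12,000.16 × ((1 + 0.0115)^12 − 1) = A$12,000.16 × 0.1470719… = A$1,764.8865…
Penalties + interest = A$2,640.0352 + A$1,764.8865… = A$4,404.92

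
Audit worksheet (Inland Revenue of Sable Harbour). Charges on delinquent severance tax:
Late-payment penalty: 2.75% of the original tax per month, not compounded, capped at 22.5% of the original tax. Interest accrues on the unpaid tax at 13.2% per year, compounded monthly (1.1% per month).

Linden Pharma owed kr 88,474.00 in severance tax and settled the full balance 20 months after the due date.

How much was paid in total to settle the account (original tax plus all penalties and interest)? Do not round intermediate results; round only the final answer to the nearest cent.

Penalty (uncapped): 20 × 2.75% × kr 88,474.00 = kr 48,660.70; cap = 22.5% × kr 88,474.00 = kr 19,906.65 → penalty = kr 19,906.65
Interest: kr 88,474.00 × ((1 + 0.011)^20 − 1) = kr 88,474.00 × 0.2445808… = kr 21,639.0455…
Total = kr 88,474.00 + kr 19,906.6500 + kr 21,639.0455… = kr 130,019.70

kr 130,019.70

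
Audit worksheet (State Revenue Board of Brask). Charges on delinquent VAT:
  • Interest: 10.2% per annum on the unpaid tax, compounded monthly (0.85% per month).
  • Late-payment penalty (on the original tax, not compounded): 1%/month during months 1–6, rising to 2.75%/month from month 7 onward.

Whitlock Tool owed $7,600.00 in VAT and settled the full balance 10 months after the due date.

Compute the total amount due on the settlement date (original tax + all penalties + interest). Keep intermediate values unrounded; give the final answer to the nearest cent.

Penalty, months 1–6: 6 × 1% × $7,600.00 = $456.00
Penalty, months 7–10: 4 × 2.75% × $7,600.00 = $836.00
Interest: $7,600.00 × ((1 + 0.0085)^10 − 1) = $7,600.00 × 0.0883261… = $671.2780…
Total = $7,600.00 + $1,292.0000 + $671.2780… = $9,563.28

$9,563.28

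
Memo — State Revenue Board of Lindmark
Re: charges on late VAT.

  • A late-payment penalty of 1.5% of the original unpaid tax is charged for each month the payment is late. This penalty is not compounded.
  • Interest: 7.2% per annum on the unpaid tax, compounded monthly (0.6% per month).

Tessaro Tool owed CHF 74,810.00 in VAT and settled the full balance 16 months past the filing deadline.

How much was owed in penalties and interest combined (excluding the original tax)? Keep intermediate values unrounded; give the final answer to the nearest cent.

Late-payment penalty: 16 × 1.5% × CHF 74,810.00 = CHF 17,954.40
Interest: CHF 74,810.00 × ((1 + 0.006)^16 − 1) = CHF 74,810.00 × 0.1004434… = CHF 7,514.1672…
Penalties + interest = CHF 17,954.4000 + CHF 7,514.1672… = CHF 25,468.57

CHF 25,468.57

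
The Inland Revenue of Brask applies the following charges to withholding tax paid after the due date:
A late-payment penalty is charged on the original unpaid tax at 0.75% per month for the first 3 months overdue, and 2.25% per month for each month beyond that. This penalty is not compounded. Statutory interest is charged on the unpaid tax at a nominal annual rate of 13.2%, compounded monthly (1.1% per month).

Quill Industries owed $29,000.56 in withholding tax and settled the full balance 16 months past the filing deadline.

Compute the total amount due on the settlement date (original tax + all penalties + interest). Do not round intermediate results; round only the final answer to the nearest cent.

Penalty, months 1–3: 3 × 0.75% × $29,000.56 = $652.51…
Penalty, months 4–16: 13 × 2.25% × $29,000.56 = $8,482.66…
Interest: $29,000.56 × ((1 + 0.011)^16 − 1) = $29,000.56 × 0.1912927… = $5,547.5961…
Total = $29,000.56 + $9,135.1764 + $5,547.5961… = $43,683.33

$43,683.33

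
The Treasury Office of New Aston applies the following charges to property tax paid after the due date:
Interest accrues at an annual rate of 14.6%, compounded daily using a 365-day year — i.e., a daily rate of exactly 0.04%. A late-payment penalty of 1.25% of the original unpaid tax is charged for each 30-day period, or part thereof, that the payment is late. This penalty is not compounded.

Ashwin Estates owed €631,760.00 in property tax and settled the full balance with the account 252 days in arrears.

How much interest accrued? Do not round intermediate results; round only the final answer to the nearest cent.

€66,987.48

Interest: €631,760.00 × ((1 + 0.0004)^252 − 1) = €631,760.00 × 0.10603312… = €66,987.4818…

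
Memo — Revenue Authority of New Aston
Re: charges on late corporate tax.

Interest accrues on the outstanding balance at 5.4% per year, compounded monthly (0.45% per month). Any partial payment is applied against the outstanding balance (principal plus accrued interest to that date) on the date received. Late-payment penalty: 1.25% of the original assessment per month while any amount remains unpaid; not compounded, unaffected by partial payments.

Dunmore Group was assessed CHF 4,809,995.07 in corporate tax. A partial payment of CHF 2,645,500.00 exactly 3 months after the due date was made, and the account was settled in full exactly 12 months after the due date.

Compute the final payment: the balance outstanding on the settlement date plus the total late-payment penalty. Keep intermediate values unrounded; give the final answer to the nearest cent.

Balance at month 3: CHF 4,809,995.0700 × (1 + 0.0045)^3 = CHF 4,875,222.6490…
After CHF 2,645,500.00 payment: CHF 4,875,222.6490… − CHF 2,645,500.00 = CHF 2,229,722.6490…
Balance at month 12: CHF 2,229,722.6490… × (1 + 0.0045)^9 = CHF 2,321,669.0672…
Penalty: 12 × 1.25% × CHF 4,809,995.07 = CHF 721,499.26…
Final settlement = outstanding balance + penalty = CHF 2,321,669.0672… + CHF 721,499.26… = CHF 3,043,168.33

CHF 3,043,168.33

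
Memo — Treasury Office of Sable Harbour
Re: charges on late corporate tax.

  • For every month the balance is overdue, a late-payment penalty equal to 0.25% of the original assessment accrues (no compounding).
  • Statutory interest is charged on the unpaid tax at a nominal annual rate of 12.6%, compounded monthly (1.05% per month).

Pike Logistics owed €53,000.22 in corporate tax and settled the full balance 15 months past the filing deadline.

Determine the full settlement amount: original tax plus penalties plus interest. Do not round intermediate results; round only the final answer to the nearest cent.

Late-payment penalty: 15 × 0.25% × €53,000.22 = €1,987.51…
Interest: €53,000.22 × ((1 + 0.0105)^15 − 1) = €53,000.22 × 0.1696200… = €8,989.8947…
Total = €53,000.22 + €1,987.5083… + €8,989.8947… = €63,977.62

€63,977.62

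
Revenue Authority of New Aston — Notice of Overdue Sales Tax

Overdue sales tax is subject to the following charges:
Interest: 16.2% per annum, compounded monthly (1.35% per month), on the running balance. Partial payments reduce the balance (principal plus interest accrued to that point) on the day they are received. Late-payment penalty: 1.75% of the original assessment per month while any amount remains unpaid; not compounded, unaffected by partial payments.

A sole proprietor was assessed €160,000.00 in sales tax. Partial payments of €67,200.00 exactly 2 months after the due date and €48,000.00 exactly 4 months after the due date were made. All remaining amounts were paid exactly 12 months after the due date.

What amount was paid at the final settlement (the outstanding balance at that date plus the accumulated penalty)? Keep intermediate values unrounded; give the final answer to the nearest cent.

Balance at month 2: €160,000.0000 × (1 + 0.0135)^2 = €164,349.1600
After €67,200.00 payment: €164,349.1600 − €67,200.00 = €97,149.1600
Balance at month 4: €97,149.1600 × (1 + 0.0135)^2 = €99,789.8928…
After €48,000.00 payment: €99,789.8928… − €48,000.00 = €51,789.8928…
Balance at month 12: €51,789.8928… × (1 + 0.0135)^8 = €57,654.7424…
Penalty: 12 × 1.75% × €160,000.00 = €33,600.00
Final settlement = outstanding balance + penalty = €57,654.7424… + €33,600.00 = €91,254.74

€91,254.74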